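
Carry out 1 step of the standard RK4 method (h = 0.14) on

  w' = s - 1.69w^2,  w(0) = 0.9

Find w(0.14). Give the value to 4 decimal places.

0.7507

RK4: k1 = f(s_n, w_n); k2 = f(s_n + h/2, w_n + (h/2)·k1); k3 = f(s_n + h/2, w_n + (h/2)·k2); k4 = f(s_n + h, w_n + h·k3); w_{n+1} = w_n + (h/6)·(k1 + 2k2 + 2k3 + k4).
s=0.000000, w=0.900000:
  k1 = f(0.000000, 0.900000) = -1.368900
  k2 = f(0.070000, 0.804177) = -1.022924
  k3 = f(0.070000, 0.828395) = -1.089744
  k4 = f(0.140000, 0.747436) = -0.804136
  w ← 0.900000 + (0.14/6)·(k1 + 2k2 + 2k3 + k4) = 0.750705
w(0.14) ≈ 0.7507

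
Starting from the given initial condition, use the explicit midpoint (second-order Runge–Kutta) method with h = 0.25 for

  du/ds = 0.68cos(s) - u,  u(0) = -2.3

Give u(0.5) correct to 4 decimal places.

-1.1510

Midpoint: k1 = f(s_n, u_n); k2 = f(s_n + h/2, u_n + (h/2)·k1); u_{n+1} = u_n + h·k2.
s=0.000000, u=-2.300000:
  k1 = f(0.000000, -2.300000) = 2.980000
  k2 = f(0.125000, -1.927500) = 2.602194
  u ← -2.300000 + 0.25·2.602194 = -1.649451
s=0.250000, u=-1.649451:
  k1 = f(0.250000, -1.649451) = 2.308312
  k2 = f(0.375000, -1.360912) = 1.993658
  u ← -1.649451 + 0.25·1.993658 = -1.151037
u(0.5) ≈ -1.1510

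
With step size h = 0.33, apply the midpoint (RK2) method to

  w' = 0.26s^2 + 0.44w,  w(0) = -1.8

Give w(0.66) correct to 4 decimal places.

Midpoint: k1 = f(s_n, w_n); k2 = f(s_n + h/2, w_n + (h/2)·k1); w_{n+1} = w_n + h·k2.
s=0.000000, w=-1.800000:
  k1 = f(0.000000, -1.800000) = -0.792000
  k2 = f(0.165000, -1.930680) = -0.842421
  w ← -1.800000 + 0.33·(-0.842421) = -2.077999
s=0.330000, w=-2.077999:
  k1 = f(0.330000, -2.077999) = -0.886005
  k2 = f(0.495000, -2.224190) = -0.914937
  w ← -2.077999 + 0.33·(-0.914937) = -2.379928
w(0.66) ≈ -2.3799

-2.3799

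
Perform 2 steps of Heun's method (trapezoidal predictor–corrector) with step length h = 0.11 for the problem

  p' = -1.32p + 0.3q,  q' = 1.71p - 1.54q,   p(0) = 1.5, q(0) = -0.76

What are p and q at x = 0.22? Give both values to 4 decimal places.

Heun on (p,q): k1 = f(x_n, state_n); k2 = f(x_n + h, state_n + h·k1); state_{n+1} = state_n + (h/2)·(k1 + k2).
0.000000: (1.500000, -0.760000)
  k1 = (-2.208000, 3.735400)
  predictor → (1.257120, -0.349106)
  k2 = (-1.764130, 2.687298)
  → (1.281533, -0.406752)
0.110000: (1.281533, -0.406752)
  k1 = (-1.813649, 2.817819)
  predictor → (1.082031, -0.096792)
  k2 = (-1.457319, 1.999333)
  → (1.101630, -0.141808)
(p(0.22), q(0.22)) ≈ (1.1016, -0.1418)

1.1016, -0.1418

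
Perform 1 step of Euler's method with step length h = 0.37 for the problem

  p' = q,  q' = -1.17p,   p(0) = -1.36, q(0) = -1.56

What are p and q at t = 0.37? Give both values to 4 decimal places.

Euler on (p,q): p_{n+1} = p_n + h·p', q_{n+1} = q_n + h·q'.
0.000000: (-1.360000, -1.560000); f=(-1.560000, 1.591200) → (-1.937200, -0.971256)
(p(0.37), q(0.37)) ≈ (-1.9372, -0.9713)

-1.9372, -0.9713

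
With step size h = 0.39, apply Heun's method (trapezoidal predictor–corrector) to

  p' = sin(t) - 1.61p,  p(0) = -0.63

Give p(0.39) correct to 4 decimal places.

-0.2845

Heun: k1 = f(t_n, p_n); k2 = f(t_n + h, p_n + h·k1); p_{n+1} = p_n + (h/2)·(k1 + k2).
t=0.000000, p=-0.630000:
  k1 = f(0.000000, -0.630000) = 1.014300
  k2 = f(0.390000, -0.234423) = 0.757609
  p ← -0.630000 + (0.39/2)·(1.014300 + 0.757609) = -0.284478
p(0.39) ≈ -0.2845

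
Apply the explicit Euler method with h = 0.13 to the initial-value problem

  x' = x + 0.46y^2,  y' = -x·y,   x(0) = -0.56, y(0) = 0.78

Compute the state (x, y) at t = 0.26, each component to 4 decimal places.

Euler on (x,y): x_{n+1} = x_n + h·x', y_{n+1} = y_n + h·y'.
0.000000: (-0.560000, 0.780000); f=(-0.280136, 0.436800) → (-0.596418, 0.836784)
0.130000: (-0.596418, 0.836784); f=(-0.274322, 0.499073) → (-0.632080, 0.901663)
(x(0.26), y(0.26)) ≈ (-0.6321, 0.9017)

-0.6321, 0.9017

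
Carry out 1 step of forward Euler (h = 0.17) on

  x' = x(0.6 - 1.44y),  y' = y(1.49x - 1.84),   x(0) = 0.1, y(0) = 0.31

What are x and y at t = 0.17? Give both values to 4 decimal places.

0.1026, 0.2209

Euler on (x,y): x_{n+1} = x_n + h·x', y_{n+1} = y_n + h·y'.
0.000000: (0.100000, 0.310000); f=(0.015360, -0.524210) → (0.102611, 0.220884)
(x(0.17), y(0.17)) ≈ (0.1026, 0.2209)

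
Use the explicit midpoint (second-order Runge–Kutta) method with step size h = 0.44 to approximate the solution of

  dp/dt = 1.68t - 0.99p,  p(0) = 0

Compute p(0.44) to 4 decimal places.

0.1626

Midpoint: k1 = f(t_n, p_n); k2 = f(t_n + h/2, p_n + (h/2)·k1); p_{n+1} = p_n + h·k2.
t=0.000000, p=0.000000:
  k1 = f(0.000000, 0.000000) = 0.000000
  k2 = f(0.220000, 0.000000) = 0.369600
  p ← 0.000000 + 0.44·0.369600 = 0.162624
p(0.44) ≈ 0.1626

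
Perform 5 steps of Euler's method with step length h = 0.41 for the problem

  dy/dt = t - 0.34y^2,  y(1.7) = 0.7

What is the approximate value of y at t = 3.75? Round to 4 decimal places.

Euler: y_{n+1} = y_n + h·f(t_n, y_n).
t=1.700000, y=0.700000: f=1.533400 → y ← 0.700000 + 0.41·1.533400 = 1.328694
t=2.110000, y=1.328694: f=1.509755 → y ← 1.328694 + 0.41·1.509755 = 1.947693
t=2.520000, y=1.947693: f=1.230207 → y ← 1.947693 + 0.41·1.230207 = 2.452078
t=2.930000, y=2.452078: f=0.885686 → y ← 2.452078 + 0.41·0.885686 = 2.815210
t=3.340000, y=2.815210: f=0.645362 → y ← 2.815210 + 0.41·0.645362 = 3.079808
y(3.75) ≈ 3.0798

3.0798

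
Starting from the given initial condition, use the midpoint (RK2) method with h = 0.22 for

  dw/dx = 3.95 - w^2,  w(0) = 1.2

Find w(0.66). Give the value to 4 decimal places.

1.8869

Midpoint: k1 = f(x_n, w_n); k2 = f(x_n + h/2, w_n + (h/2)·k1); w_{n+1} = w_n + h·k2.
x=0.000000, w=1.200000:
  k1 = f(0.000000, 1.200000) = 2.510000
  k2 = f(0.110000, 1.476100) = 1.771129
  w ← 1.200000 + 0.22·1.771129 = 1.589648
x=0.220000, w=1.589648:
  k1 = f(0.220000, 1.589648) = 1.423018
  k2 = f(0.330000, 1.746180) = 0.900854
  w ← 1.589648 + 0.22·0.900854 = 1.787836
x=0.440000, w=1.787836:
  k1 = f(0.440000, 1.787836) = 0.753641
  k2 = f(0.550000, 1.870737) = 0.450344
  w ← 1.787836 + 0.22·0.450344 = 1.886912
w(0.66) ≈ 1.8869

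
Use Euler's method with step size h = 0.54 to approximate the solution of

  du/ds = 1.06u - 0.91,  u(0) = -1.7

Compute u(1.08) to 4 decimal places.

Euler: u_{n+1} = u_n + h·f(s_n, u_n).
s=0.000000, u=-1.700000: f=-2.712000 → u ← -1.700000 + 0.54·(-2.712000) = -3.164480
s=0.540000, u=-3.164480: f=-4.264349 → u ← -3.164480 + 0.54·(-4.264349) = -5.467228
u(1.08) ≈ -5.4672

-5.4672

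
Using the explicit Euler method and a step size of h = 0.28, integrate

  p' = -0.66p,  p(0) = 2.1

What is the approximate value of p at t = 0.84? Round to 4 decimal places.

Euler: p_{n+1} = p_n + h·f(t_n, p_n).
t=0.000000, p=2.100000: f=-1.386000 → p ← 2.100000 + 0.28·(-1.386000) = 1.711920
t=0.280000, p=1.711920: f=-1.129867 → p ← 1.711920 + 0.28·(-1.129867) = 1.395557
t=0.560000, p=1.395557: f=-0.921068 → p ← 1.395557 + 0.28·(-0.921068) = 1.137658
p(0.84) ≈ 1.1377

1.1377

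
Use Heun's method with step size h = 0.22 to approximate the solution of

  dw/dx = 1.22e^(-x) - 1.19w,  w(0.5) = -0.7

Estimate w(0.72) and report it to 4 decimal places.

Heun: k1 = f(x_n, w_n); k2 = f(x_n + h, w_n + h·k1); w_{n+1} = w_n + (h/2)·(k1 + k2).
x=0.500000, w=-0.700000:
  k1 = f(0.500000, -0.700000) = 1.572967
  k2 = f(0.720000, -0.353947) = 1.015035
  w ← -0.700000 + (0.22/2)·(1.572967 + 1.015035) = -0.415320
w(0.72) ≈ -0.4153

-0.4153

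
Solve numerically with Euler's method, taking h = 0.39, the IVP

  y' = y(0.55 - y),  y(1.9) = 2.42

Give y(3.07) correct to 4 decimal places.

0.6091

Euler: y_{n+1} = y_n + h·f(t_n, y_n).
t=1.900000, y=2.420000: f=-4.525400 → y ← 2.420000 + 0.39·(-4.525400) = 0.655094
t=2.290000, y=0.655094: f=-0.068846 → y ← 0.655094 + 0.39·(-0.068846) = 0.628244
t=2.680000, y=0.628244: f=-0.049156 → y ← 0.628244 + 0.39·(-0.049156) = 0.609073
y(3.07) ≈ 0.6091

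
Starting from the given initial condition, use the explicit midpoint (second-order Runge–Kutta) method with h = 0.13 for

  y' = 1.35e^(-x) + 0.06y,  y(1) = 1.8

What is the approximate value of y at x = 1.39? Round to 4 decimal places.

2.0049

Midpoint: k1 = f(x_n, y_n); k2 = f(x_n + h/2, y_n + (h/2)·k1); y_{n+1} = y_n + h·k2.
x=1.000000, y=1.800000:
  k1 = f(1.000000, 1.800000) = 0.604637
  k2 = f(1.065000, 1.839301) = 0.575741
  y ← 1.800000 + 0.13·0.575741 = 1.874846
x=1.130000, y=1.874846:
  k1 = f(1.130000, 1.874846) = 0.548586
  k2 = f(1.195000, 1.910504) = 0.523281
  y ← 1.874846 + 0.13·0.523281 = 1.942873
x=1.260000, y=1.942873:
  k1 = f(1.260000, 1.942873) = 0.499505
  k2 = f(1.325000, 1.975341) = 0.477354
  y ← 1.942873 + 0.13·0.477354 = 2.004929
y(1.39) ≈ 2.0049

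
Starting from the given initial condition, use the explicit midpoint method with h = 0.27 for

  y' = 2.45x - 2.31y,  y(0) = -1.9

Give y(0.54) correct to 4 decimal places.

Midpoint: k1 = f(x_n, y_n); k2 = f(x_n + h/2, y_n + (h/2)·k1); y_{n+1} = y_n + h·k2.
x=0.000000, y=-1.900000:
  k1 = f(0.000000, -1.900000) = 4.389000
  k2 = f(0.135000, -1.307485) = 3.351040
  y ← -1.900000 + 0.27·3.351040 = -0.995219
x=0.270000, y=-0.995219:
  k1 = f(0.270000, -0.995219) = 2.960456
  k2 = f(0.405000, -0.595558) = 2.367988
  y ← -0.995219 + 0.27·2.367988 = -0.355862
y(0.54) ≈ -0.3559

-0.3559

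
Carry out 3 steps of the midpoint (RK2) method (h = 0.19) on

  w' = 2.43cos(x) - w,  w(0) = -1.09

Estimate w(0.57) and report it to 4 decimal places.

Midpoint: k1 = f(x_n, w_n); k2 = f(x_n + h/2, w_n + (h/2)·k1); w_{n+1} = w_n + h·k2.
x=0.000000, w=-1.090000:
  k1 = f(0.000000, -1.090000) = 3.520000
  k2 = f(0.095000, -0.755600) = 3.174643
  w ← -1.090000 + 0.19·3.174643 = -0.486818
x=0.190000, w=-0.486818:
  k1 = f(0.190000, -0.486818) = 2.873088
  k2 = f(0.285000, -0.213874) = 2.545852
  w ← -0.486818 + 0.19·2.545852 = -0.003106
x=0.380000, w=-0.003106:
  k1 = f(0.380000, -0.003106) = 2.259761
  k2 = f(0.475000, 0.211571) = 1.949410
  w ← -0.003106 + 0.19·1.949410 = 0.367282
w(0.57) ≈ 0.3673

0.3673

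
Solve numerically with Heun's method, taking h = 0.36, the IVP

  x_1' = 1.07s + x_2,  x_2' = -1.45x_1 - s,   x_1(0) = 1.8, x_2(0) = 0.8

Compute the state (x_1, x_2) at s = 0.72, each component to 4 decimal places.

1.8854, -1.5217

Heun on (x_1,x_2): k1 = f(s_n, state_n); k2 = f(s_n + h, state_n + h·k1); state_{n+1} = state_n + (h/2)·(k1 + k2).
0.000000: (1.800000, 0.800000)
  k1 = (0.800000, -2.610000)
  predictor → (2.088000, -0.139600)
  k2 = (0.245600, -3.387600)
  → (1.988208, -0.279568)
0.360000: (1.988208, -0.279568)
  k1 = (0.105632, -3.242902)
  predictor → (2.026236, -1.447013)
  k2 = (-0.676613, -3.658042)
  → (1.885431, -1.521738)
(x_1(0.72), x_2(0.72)) ≈ (1.8854, -1.5217)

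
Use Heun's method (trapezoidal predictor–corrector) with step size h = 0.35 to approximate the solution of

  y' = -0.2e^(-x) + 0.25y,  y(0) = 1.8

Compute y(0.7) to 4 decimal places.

Heun: k1 = f(x_n, y_n); k2 = f(x_n + h, y_n + h·k1); y_{n+1} = y_n + (h/2)·(k1 + k2).
x=0.000000, y=1.800000:
  k1 = f(0.000000, 1.800000) = 0.250000
  k2 = f(0.350000, 1.887500) = 0.330937
  y ← 1.800000 + (0.35/2)·(0.250000 + 0.330937) = 1.901664
x=0.350000, y=1.901664:
  k1 = f(0.350000, 1.901664) = 0.334478
  k2 = f(0.700000, 2.018731) = 0.405366
  y ← 1.901664 + (0.35/2)·(0.334478 + 0.405366) = 2.031137
y(0.7) ≈ 2.0311

2.0311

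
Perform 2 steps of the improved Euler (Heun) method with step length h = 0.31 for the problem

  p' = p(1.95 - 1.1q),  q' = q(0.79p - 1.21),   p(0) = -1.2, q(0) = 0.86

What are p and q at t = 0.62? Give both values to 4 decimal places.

-2.9268, 0.2317

Heun on (p,q): k1 = f(t_n, state_n); k2 = f(t_n + h, state_n + h·k1); state_{n+1} = state_n + (h/2)·(k1 + k2).
0.000000: (-1.200000, 0.860000)
  k1 = (-1.204800, -1.855880)
  predictor → (-1.573488, 0.284677)
  k2 = (-2.575572, -0.698329)
  → (-1.785958, 0.464098)
0.310000: (-1.785958, 0.464098)
  k1 = (-2.570873, -1.216356)
  predictor → (-2.582928, 0.087027)
  k2 = (-4.789447, -0.282883)
  → (-2.926807, 0.231716)
(p(0.62), q(0.62)) ≈ (-2.9268, 0.2317)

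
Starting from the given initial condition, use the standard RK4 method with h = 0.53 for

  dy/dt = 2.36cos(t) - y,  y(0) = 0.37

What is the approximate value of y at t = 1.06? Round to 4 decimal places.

1.3243

RK4: k1 = f(t_n, y_n); k2 = f(t_n + h/2, y_n + (h/2)·k1); k3 = f(t_n + h/2, y_n + (h/2)·k2); k4 = f(t_n + h, y_n + h·k3); y_{n+1} = y_n + (h/6)·(k1 + 2k2 + 2k3 + k4).
t=0.000000, y=0.370000:
  k1 = f(0.000000, 0.370000) = 1.990000
  k2 = f(0.265000, 0.897350) = 1.380268
  k3 = f(0.265000, 0.735771) = 1.541847
  k4 = f(0.530000, 1.187179) = 0.849046
  y ← 0.370000 + (0.53/6)·(k1 + 2k2 + 2k3 + k4) = 1.137023
t=0.530000, y=1.137023:
  k1 = f(0.530000, 1.137023) = 0.899202
  k2 = f(0.795000, 1.375311) = 0.277361
  k3 = f(0.795000, 1.210523) = 0.442149
  k4 = f(1.060000, 1.371362) = -0.217623
  y ← 1.137023 + (0.53/6)·(k1 + 2k2 + 2k3 + k4) = 1.324342
y(1.06) ≈ 1.3243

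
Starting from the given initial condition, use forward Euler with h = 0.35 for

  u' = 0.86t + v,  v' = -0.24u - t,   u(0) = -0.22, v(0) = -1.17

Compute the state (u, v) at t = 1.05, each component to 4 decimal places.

Euler on (u,v): u_{n+1} = u_n + h·u', v_{n+1} = v_n + h·v'.
0.000000: (-0.220000, -1.170000); f=(-1.170000, 0.052800) → (-0.629500, -1.151520)
0.350000: (-0.629500, -1.151520); f=(-0.850520, -0.198920) → (-0.927182, -1.221142)
0.700000: (-0.927182, -1.221142); f=(-0.619142, -0.477476) → (-1.143882, -1.388259)
(u(1.05), v(1.05)) ≈ (-1.1439, -1.3883)

-1.1439, -1.3883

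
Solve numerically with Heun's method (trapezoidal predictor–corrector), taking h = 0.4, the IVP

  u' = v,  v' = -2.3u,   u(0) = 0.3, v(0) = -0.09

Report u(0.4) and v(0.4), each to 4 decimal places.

Heun on (u,v): k1 = f(x_n, state_n); k2 = f(x_n + h, state_n + h·k1); state_{n+1} = state_n + (h/2)·(k1 + k2).
0.000000: (0.300000, -0.090000)
  k1 = (-0.090000, -0.690000)
  predictor → (0.264000, -0.366000)
  k2 = (-0.366000, -0.607200)
  → (0.208800, -0.349440)
(u(0.4), v(0.4)) ≈ (0.2088, -0.3494)

0.2088, -0.3494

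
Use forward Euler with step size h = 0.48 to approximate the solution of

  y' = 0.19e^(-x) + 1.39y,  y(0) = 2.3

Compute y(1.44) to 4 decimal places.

11.0409

Euler: y_{n+1} = y_n + h·f(x_n, y_n).
x=0.000000, y=2.300000: f=3.387000 → y ← 2.300000 + 0.48·3.387000 = 3.925760
x=0.480000, y=3.925760: f=5.574375 → y ← 3.925760 + 0.48·5.574375 = 6.601460
x=0.960000, y=6.601460: f=9.248779 → y ← 6.601460 + 0.48·9.248779 = 11.040874
y(1.44) ≈ 11.0409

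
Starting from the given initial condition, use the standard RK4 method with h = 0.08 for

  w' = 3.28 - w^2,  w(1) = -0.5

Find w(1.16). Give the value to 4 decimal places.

RK4: k1 = f(x_n, w_n); k2 = f(x_n + h/2, w_n + (h/2)·k1); k3 = f(x_n + h/2, w_n + (h/2)·k2); k4 = f(x_n + h, w_n + h·k3); w_{n+1} = w_n + (h/6)·(k1 + 2k2 + 2k3 + k4).
x=1.000000, w=-0.500000:
  k1 = f(1.000000, -0.500000) = 3.030000
  k2 = f(1.040000, -0.378800) = 3.136511
  k3 = f(1.040000, -0.374540) = 3.139720
  k4 = f(1.080000, -0.248822) = 3.218087
  w ← -0.500000 + (0.08/6)·(k1 + 2k2 + 2k3 + k4) = -0.249326
x=1.080000, w=-0.249326:
  k1 = f(1.080000, -0.249326) = 3.217837
  k2 = f(1.120000, -0.120613) = 3.265453
  k3 = f(1.120000, -0.118708) = 3.265908
  k4 = f(1.160000, 0.011947) = 3.279857
  w ← -0.249326 + (0.08/6)·(k1 + 2k2 + 2k3 + k4) = 0.011480
w(1.16) ≈ 0.0115

0.0115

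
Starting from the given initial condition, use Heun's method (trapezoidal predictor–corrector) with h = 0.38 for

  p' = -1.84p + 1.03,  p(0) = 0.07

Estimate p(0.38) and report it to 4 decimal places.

Heun: k1 = f(t_n, p_n); k2 = f(t_n + h, p_n + h·k1); p_{n+1} = p_n + (h/2)·(k1 + k2).
t=0.000000, p=0.070000:
  k1 = f(0.000000, 0.070000) = 0.901200
  k2 = f(0.380000, 0.412456) = 0.271081
  p ← 0.070000 + (0.38/2)·(0.901200 + 0.271081) = 0.292733
p(0.38) ≈ 0.2927

0.2927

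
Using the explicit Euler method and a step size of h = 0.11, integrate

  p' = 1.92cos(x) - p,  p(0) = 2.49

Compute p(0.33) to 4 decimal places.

2.3156

Euler: p_{n+1} = p_n + h·f(x_n, p_n).
x=0.000000, p=2.490000: f=-0.570000 → p ← 2.490000 + 0.11·(-0.570000) = 2.427300
x=0.110000, p=2.427300: f=-0.518904 → p ← 2.427300 + 0.11·(-0.518904) = 2.370221
x=0.220000, p=2.370221: f=-0.496497 → p ← 2.370221 + 0.11·(-0.496497) = 2.315606
p(0.33) ≈ 2.3156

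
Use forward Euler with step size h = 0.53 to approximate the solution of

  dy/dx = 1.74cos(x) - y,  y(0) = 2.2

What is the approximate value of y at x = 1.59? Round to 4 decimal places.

1.2569

Euler: y_{n+1} = y_n + h·f(x_n, y_n).
x=0.000000, y=2.200000: f=-0.460000 → y ← 2.200000 + 0.53·(-0.460000) = 1.956200
x=0.530000, y=1.956200: f=-0.454916 → y ← 1.956200 + 0.53·(-0.454916) = 1.715095
x=1.060000, y=1.715095: f=-0.864457 → y ← 1.715095 + 0.53·(-0.864457) = 1.256932
y(1.59) ≈ 1.2569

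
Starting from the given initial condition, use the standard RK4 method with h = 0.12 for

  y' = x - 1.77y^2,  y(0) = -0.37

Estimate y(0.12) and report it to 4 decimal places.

-0.3939

RK4: k1 = f(x_n, y_n); k2 = f(x_n + h/2, y_n + (h/2)·k1); k3 = f(x_n + h/2, y_n + (h/2)·k2); k4 = f(x_n + h, y_n + h·k3); y_{n+1} = y_n + (h/6)·(k1 + 2k2 + 2k3 + k4).
x=0.000000, y=-0.370000:
  k1 = f(0.000000, -0.370000) = -0.242313
  k2 = f(0.060000, -0.384539) = -0.201730
  k3 = f(0.060000, -0.382104) = -0.198426
  k4 = f(0.120000, -0.393811) = -0.154504
  y ← -0.370000 + (0.12/6)·(k1 + 2k2 + 2k3 + k4) = -0.393943
y(0.12) ≈ -0.3939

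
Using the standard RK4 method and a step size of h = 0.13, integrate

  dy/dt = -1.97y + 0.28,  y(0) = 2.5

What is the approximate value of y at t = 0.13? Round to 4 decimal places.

RK4: k1 = f(t_n, y_n); k2 = f(t_n + h/2, y_n + (h/2)·k1); k3 = f(t_n + h/2, y_n + (h/2)·k2); k4 = f(t_n + h, y_n + h·k3); y_{n+1} = y_n + (h/6)·(k1 + 2k2 + 2k3 + k4).
t=0.000000, y=2.500000:
  k1 = f(0.000000, 2.500000) = -4.645000
  k2 = f(0.065000, 2.198075) = -4.050208
  k3 = f(0.065000, 2.236736) = -4.126371
  k4 = f(0.130000, 1.963572) = -3.588236
  y ← 2.500000 + (0.13/6)·(k1 + 2k2 + 2k3 + k4) = 1.967295
y(0.13) ≈ 1.9673

1.9673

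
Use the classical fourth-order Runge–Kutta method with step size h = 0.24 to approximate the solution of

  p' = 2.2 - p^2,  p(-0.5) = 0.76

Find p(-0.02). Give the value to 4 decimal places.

RK4: k1 = f(s_n, p_n); k2 = f(s_n + h/2, p_n + (h/2)·k1); k3 = f(s_n + h/2, p_n + (h/2)·k2); k4 = f(s_n + h, p_n + h·k3); p_{n+1} = p_n + (h/6)·(k1 + 2k2 + 2k3 + k4).
s=-0.500000, p=0.760000:
  k1 = f(-0.500000, 0.760000) = 1.622400
  k2 = f(-0.380000, 0.954688) = 1.288571
  k3 = f(-0.380000, 0.914628) = 1.363455
  k4 = f(-0.260000, 1.087229) = 1.017933
  p ← 0.760000 + (0.24/6)·(k1 + 2k2 + 2k3 + k4) = 1.077775
s=-0.260000, p=1.077775:
  k1 = f(-0.260000, 1.077775) = 1.038400
  k2 = f(-0.140000, 1.202383) = 0.754274
  k3 = f(-0.140000, 1.168288) = 0.835103
  k4 = f(-0.020000, 1.278200) = 0.566205
  p ← 1.077775 + (0.24/6)·(k1 + 2k2 + 2k3 + k4) = 1.269110
p(-0.02) ≈ 1.2691

1.2691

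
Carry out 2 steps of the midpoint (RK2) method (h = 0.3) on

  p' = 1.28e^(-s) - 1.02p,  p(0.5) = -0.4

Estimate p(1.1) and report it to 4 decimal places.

Midpoint: k1 = f(s_n, p_n); k2 = f(s_n + h/2, p_n + (h/2)·k1); p_{n+1} = p_n + h·k2.
s=0.500000, p=-0.400000:
  k1 = f(0.500000, -0.400000) = 1.184359
  k2 = f(0.650000, -0.222346) = 0.895012
  p ← -0.400000 + 0.3·0.895012 = -0.131497
s=0.800000, p=-0.131497:
  k1 = f(0.800000, -0.131497) = 0.709268
  k2 = f(0.950000, -0.025106) = 0.520637
  p ← -0.131497 + 0.3·0.520637 = 0.024695
p(1.1) ≈ 0.0247

0.0247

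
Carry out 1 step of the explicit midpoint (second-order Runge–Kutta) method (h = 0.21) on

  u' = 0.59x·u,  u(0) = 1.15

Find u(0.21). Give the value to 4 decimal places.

1.1650

Midpoint: k1 = f(x_n, u_n); k2 = f(x_n + h/2, u_n + (h/2)·k1); u_{n+1} = u_n + h·k2.
x=0.000000, u=1.150000:
  k1 = f(0.000000, 1.150000) = 0.000000
  k2 = f(0.105000, 1.150000) = 0.071242
  u ← 1.150000 + 0.21·0.071242 = 1.164961
u(0.21) ≈ 1.1650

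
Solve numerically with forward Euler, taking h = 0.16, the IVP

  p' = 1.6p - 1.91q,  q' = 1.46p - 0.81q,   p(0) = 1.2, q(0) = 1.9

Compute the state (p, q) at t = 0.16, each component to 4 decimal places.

0.9266, 1.9341

Euler on (p,q): p_{n+1} = p_n + h·p', q_{n+1} = q_n + h·q'.
0.000000: (1.200000, 1.900000); f=(-1.709000, 0.213000) → (0.926560, 1.934080)
(p(0.16), q(0.16)) ≈ (0.9266, 1.9341)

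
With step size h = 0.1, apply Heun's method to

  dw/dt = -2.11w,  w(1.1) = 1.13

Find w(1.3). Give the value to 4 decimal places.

0.7437

Heun: k1 = f(t_n, w_n); k2 = f(t_n + h, w_n + h·k1); w_{n+1} = w_n + (h/2)·(k1 + k2).
t=1.100000, w=1.130000:
  k1 = f(1.100000, 1.130000) = -2.384300
  k2 = f(1.200000, 0.891570) = -1.881213
  w ← 1.130000 + (0.1/2)·(-2.384300 + (-1.881213)) = 0.916724
t=1.200000, w=0.916724:
  k1 = f(1.200000, 0.916724) = -1.934288
  k2 = f(1.300000, 0.723296) = -1.526154
  w ← 0.916724 + (0.1/2)·(-1.934288 + (-1.526154)) = 0.743702
w(1.3) ≈ 0.7437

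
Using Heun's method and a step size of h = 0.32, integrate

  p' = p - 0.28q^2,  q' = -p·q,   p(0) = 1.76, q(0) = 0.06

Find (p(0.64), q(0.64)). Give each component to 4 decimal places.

Heun on (p,q): k1 = f(s_n, state_n); k2 = f(s_n + h, state_n + h·k1); state_{n+1} = state_n + (h/2)·(k1 + k2).
0.000000: (1.760000, 0.060000)
  k1 = (1.758992, -0.105600)
  predictor → (2.322877, 0.026208)
  k2 = (2.322685, -0.060878)
  → (2.413068, 0.033364)
0.320000: (2.413068, 0.033364)
  k1 = (2.412757, -0.080508)
  predictor → (3.185150, 0.007601)
  k2 = (3.185134, -0.024210)
  → (3.308731, 0.016609)
(p(0.64), q(0.64)) ≈ (3.3087, 0.0166)

3.3087, 0.0166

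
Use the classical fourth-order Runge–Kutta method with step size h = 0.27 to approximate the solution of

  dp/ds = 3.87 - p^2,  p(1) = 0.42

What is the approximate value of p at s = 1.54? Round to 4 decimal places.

1.6806

RK4: k1 = f(s_n, p_n); k2 = f(s_n + h/2, p_n + (h/2)·k1); k3 = f(s_n + h/2, p_n + (h/2)·k2); k4 = f(s_n + h, p_n + h·k3); p_{n+1} = p_n + (h/6)·(k1 + 2k2 + 2k3 + k4).
s=1.000000, p=0.420000:
  k1 = f(1.000000, 0.420000) = 3.693600
  k2 = f(1.135000, 0.918636) = 3.026108
  k3 = f(1.135000, 0.828525) = 3.183547
  k4 = f(1.270000, 1.279558) = 2.232732
  p ← 0.420000 + (0.27/6)·(k1 + 2k2 + 2k3 + k4) = 1.245554
s=1.270000, p=1.245554:
  k1 = f(1.270000, 1.245554) = 2.318596
  k2 = f(1.405000, 1.558564) = 1.440877
  k3 = f(1.405000, 1.440072) = 1.796192
  k4 = f(1.540000, 1.730526) = 0.875281
  p ← 1.245554 + (0.27/6)·(k1 + 2k2 + 2k3 + k4) = 1.680615
p(1.54) ≈ 1.6806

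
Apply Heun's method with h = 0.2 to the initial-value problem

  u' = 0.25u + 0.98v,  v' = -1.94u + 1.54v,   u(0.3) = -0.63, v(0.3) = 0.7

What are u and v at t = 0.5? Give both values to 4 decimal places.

-0.4766, 1.2104

Heun on (u,v): k1 = f(t_n, state_n); k2 = f(t_n + h, state_n + h·k1); state_{n+1} = state_n + (h/2)·(k1 + k2).
0.300000: (-0.630000, 0.700000)
  k1 = (0.528500, 2.300200)
  predictor → (-0.524300, 1.160040)
  k2 = (1.005764, 2.803604)
  → (-0.476574, 1.210380)
(u(0.5), v(0.5)) ≈ (-0.4766, 1.2104)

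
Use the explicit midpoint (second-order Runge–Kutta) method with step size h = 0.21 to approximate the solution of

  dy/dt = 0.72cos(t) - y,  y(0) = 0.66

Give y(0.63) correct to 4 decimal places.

0.6626

Midpoint: k1 = f(t_n, y_n); k2 = f(t_n + h/2, y_n + (h/2)·k1); y_{n+1} = y_n + h·k2.
t=0.000000, y=0.660000:
  k1 = f(0.000000, 0.660000) = 0.060000
  k2 = f(0.105000, 0.666300) = 0.049735
  y ← 0.660000 + 0.21·0.049735 = 0.670444
t=0.210000, y=0.670444:
  k1 = f(0.210000, 0.670444) = 0.033738
  k2 = f(0.315000, 0.673987) = 0.010587
  y ← 0.670444 + 0.21·0.010587 = 0.672667
t=0.420000, y=0.672667:
  k1 = f(0.420000, 0.672667) = -0.015243
  k2 = f(0.525000, 0.671067) = -0.048034
  y ← 0.672667 + 0.21·(-0.048034) = 0.662580
y(0.63) ≈ 0.6626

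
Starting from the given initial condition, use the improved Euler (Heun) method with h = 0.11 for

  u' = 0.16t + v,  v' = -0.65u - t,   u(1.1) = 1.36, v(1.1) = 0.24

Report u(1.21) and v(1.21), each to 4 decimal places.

Heun on (u,v): k1 = f(t_n, state_n); k2 = f(t_n + h, state_n + h·k1); state_{n+1} = state_n + (h/2)·(k1 + k2).
1.100000: (1.360000, 0.240000)
  k1 = (0.416000, -1.984000)
  predictor → (1.405760, 0.021760)
  k2 = (0.215360, -2.123744)
  → (1.394725, 0.014074)
(u(1.21), v(1.21)) ≈ (1.3947, 0.0141)

1.3947, 0.0141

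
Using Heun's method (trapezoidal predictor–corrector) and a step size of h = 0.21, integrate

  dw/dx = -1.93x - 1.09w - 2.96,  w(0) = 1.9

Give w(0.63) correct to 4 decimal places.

Heun: k1 = f(x_n, w_n); k2 = f(x_n + h, w_n + h·k1); w_{n+1} = w_n + (h/2)·(k1 + k2).
x=0.000000, w=1.900000:
  k1 = f(0.000000, 1.900000) = -5.031000
  k2 = f(0.210000, 0.843490) = -4.284704
  w ← 1.900000 + (0.21/2)·(-5.031000 + (-4.284704)) = 0.921851
x=0.210000, w=0.921851:
  k1 = f(0.210000, 0.921851) = -4.370118
  k2 = f(0.420000, 0.004126) = -3.775098
  w ← 0.921851 + (0.21/2)·(-4.370118 + (-3.775098)) = 0.066603
x=0.420000, w=0.066603:
  k1 = f(0.420000, 0.066603) = -3.843198
  k2 = f(0.630000, -0.740468) = -3.368790
  w ← 0.066603 + (0.21/2)·(-3.843198 + (-3.368790)) = -0.690655
w(0.63) ≈ -0.6907

-0.6907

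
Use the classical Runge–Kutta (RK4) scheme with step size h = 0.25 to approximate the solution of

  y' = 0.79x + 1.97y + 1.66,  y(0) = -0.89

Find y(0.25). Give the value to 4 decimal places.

RK4: k1 = f(x_n, y_n); k2 = f(x_n + h/2, y_n + (h/2)·k1); k3 = f(x_n + h/2, y_n + (h/2)·k2); k4 = f(x_n + h, y_n + h·k3); y_{n+1} = y_n + (h/6)·(k1 + 2k2 + 2k3 + k4).
x=0.000000, y=-0.890000:
  k1 = f(0.000000, -0.890000) = -0.093300
  k2 = f(0.125000, -0.901663) = -0.017525
  k3 = f(0.125000, -0.892191) = 0.001134
  k4 = f(0.250000, -0.889716) = 0.104759
  y ← -0.890000 + (0.25/6)·(k1 + 2k2 + 2k3 + k4) = -0.890888
y(0.25) ≈ -0.8909

-0.8909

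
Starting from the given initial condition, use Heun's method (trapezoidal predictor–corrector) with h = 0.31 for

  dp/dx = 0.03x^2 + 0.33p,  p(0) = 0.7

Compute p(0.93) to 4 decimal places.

0.9600

Heun: k1 = f(x_n, p_n); k2 = f(x_n + h, p_n + h·k1); p_{n+1} = p_n + (h/2)·(k1 + k2).
x=0.000000, p=0.700000:
  k1 = f(0.000000, 0.700000) = 0.231000
  k2 = f(0.310000, 0.771610) = 0.257514
  p ← 0.700000 + (0.31/2)·(0.231000 + 0.257514) = 0.775720
x=0.310000, p=0.775720:
  k1 = f(0.310000, 0.775720) = 0.258871
  k2 = f(0.620000, 0.855970) = 0.294002
  p ← 0.775720 + (0.31/2)·(0.258871 + 0.294002) = 0.861415
x=0.620000, p=0.861415:
  k1 = f(0.620000, 0.861415) = 0.295799
  k2 = f(0.930000, 0.953113) = 0.340474
  p ← 0.861415 + (0.31/2)·(0.295799 + 0.340474) = 0.960037
p(0.93) ≈ 0.9600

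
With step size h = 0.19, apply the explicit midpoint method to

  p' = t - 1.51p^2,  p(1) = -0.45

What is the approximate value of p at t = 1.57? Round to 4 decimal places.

0.2287

Midpoint: k1 = f(t_n, p_n); k2 = f(t_n + h/2, p_n + (h/2)·k1); p_{n+1} = p_n + h·k2.
t=1.000000, p=-0.450000:
  k1 = f(1.000000, -0.450000) = 0.694225
  k2 = f(1.095000, -0.384049) = 0.872285
  p ← -0.450000 + 0.19·0.872285 = -0.284266
t=1.190000, p=-0.284266:
  k1 = f(1.190000, -0.284266) = 1.067981
  k2 = f(1.285000, -0.182808) = 1.234538
  p ← -0.284266 + 0.19·1.234538 = -0.049704
t=1.380000, p=-0.049704:
  k1 = f(1.380000, -0.049704) = 1.376270
  k2 = f(1.475000, 0.081042) = 1.465083
  p ← -0.049704 + 0.19·1.465083 = 0.228662
p(1.57) ≈ 0.2287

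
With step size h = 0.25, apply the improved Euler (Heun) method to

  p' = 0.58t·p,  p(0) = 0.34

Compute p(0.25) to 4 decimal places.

Heun: k1 = f(t_n, p_n); k2 = f(t_n + h, p_n + h·k1); p_{n+1} = p_n + (h/2)·(k1 + k2).
t=0.000000, p=0.340000:
  k1 = f(0.000000, 0.340000) = 0.000000
  k2 = f(0.250000, 0.340000) = 0.049300
  p ← 0.340000 + (0.25/2)·(0.000000 + 0.049300) = 0.346163
p(0.25) ≈ 0.3462

0.3462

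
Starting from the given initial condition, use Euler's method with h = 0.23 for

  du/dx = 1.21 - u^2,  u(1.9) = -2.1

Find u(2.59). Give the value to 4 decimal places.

Euler: u_{n+1} = u_n + h·f(x_n, u_n).
x=1.900000, u=-2.100000: f=-3.200000 → u ← -2.100000 + 0.23·(-3.200000) = -2.836000
x=2.130000, u=-2.836000: f=-6.832896 → u ← -2.836000 + 0.23·(-6.832896) = -4.407566
x=2.360000, u=-4.407566: f=-18.216639 → u ← -4.407566 + 0.23·(-18.216639) = -8.597393
u(2.59) ≈ -8.5974

-8.5974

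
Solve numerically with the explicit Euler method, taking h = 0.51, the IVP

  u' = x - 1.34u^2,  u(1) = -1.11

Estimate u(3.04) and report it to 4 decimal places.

Euler: u_{n+1} = u_n + h·f(x_n, u_n).
x=1.000000, u=-1.110000: f=-0.651014 → u ← -1.110000 + 0.51·(-0.651014) = -1.442017
x=1.510000, u=-1.442017: f=-1.276414 → u ← -1.442017 + 0.51·(-1.276414) = -2.092988
x=2.020000, u=-2.092988: f=-3.850004 → u ← -2.092988 + 0.51·(-3.850004) = -4.056490
x=2.530000, u=-4.056490: f=-19.519852 → u ← -4.056490 + 0.51·(-19.519852) = -14.011615
u(3.04) ≈ -14.0116

-14.0116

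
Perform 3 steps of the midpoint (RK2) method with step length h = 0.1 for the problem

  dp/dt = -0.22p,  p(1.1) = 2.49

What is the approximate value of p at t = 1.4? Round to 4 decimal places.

Midpoint: k1 = f(t_n, p_n); k2 = f(t_n + h/2, p_n + (h/2)·k1); p_{n+1} = p_n + h·k2.
t=1.100000, p=2.490000:
  k1 = f(1.100000, 2.490000) = -0.547800
  k2 = f(1.150000, 2.462610) = -0.541774
  p ← 2.490000 + 0.1·(-0.541774) = 2.435823
t=1.200000, p=2.435823:
  k1 = f(1.200000, 2.435823) = -0.535881
  k2 = f(1.250000, 2.409029) = -0.529986
  p ← 2.435823 + 0.1·(-0.529986) = 2.382824
t=1.300000, p=2.382824:
  k1 = f(1.300000, 2.382824) = -0.524221
  k2 = f(1.350000, 2.356613) = -0.518455
  p ← 2.382824 + 0.1·(-0.518455) = 2.330978
p(1.4) ≈ 2.3310

2.3310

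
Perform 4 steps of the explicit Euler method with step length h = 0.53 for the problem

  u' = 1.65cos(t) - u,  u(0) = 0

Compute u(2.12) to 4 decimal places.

Euler: u_{n+1} = u_n + h·f(t_n, u_n).
t=0.000000, u=0.000000: f=1.650000 → u ← 0.000000 + 0.53·1.650000 = 0.874500
t=0.530000, u=0.874500: f=0.549132 → u ← 0.874500 + 0.53·0.549132 = 1.165540
t=1.060000, u=1.165540: f=-0.358901 → u ← 1.165540 + 0.53·(-0.358901) = 0.975322
t=1.590000, u=0.975322: f=-1.007006 → u ← 0.975322 + 0.53·(-1.007006) = 0.441609
u(2.12) ≈ 0.4416

0.4416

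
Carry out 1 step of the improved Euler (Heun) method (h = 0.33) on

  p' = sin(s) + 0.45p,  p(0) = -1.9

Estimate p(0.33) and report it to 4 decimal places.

-2.1496

Heun: k1 = f(s_n, p_n); k2 = f(s_n + h, p_n + h·k1); p_{n+1} = p_n + (h/2)·(k1 + k2).
s=0.000000, p=-1.900000:
  k1 = f(0.000000, -1.900000) = -0.855000
  k2 = f(0.330000, -2.182150) = -0.657924
  p ← -1.900000 + (0.33/2)·(-0.855000 + (-0.657924)) = -2.149633
p(0.33) ≈ -2.1496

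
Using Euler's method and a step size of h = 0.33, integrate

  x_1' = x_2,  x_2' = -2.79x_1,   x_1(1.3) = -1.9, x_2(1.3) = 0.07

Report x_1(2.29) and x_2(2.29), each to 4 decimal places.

Euler on (x_1,x_2): x_1_{n+1} = x_1_n + h·x_1', x_2_{n+1} = x_2_n + h·x_2'.
1.300000: (-1.900000, 0.070000); f=(0.070000, 5.301000) → (-1.876900, 1.819330)
1.630000: (-1.876900, 1.819330); f=(1.819330, 5.236551) → (-1.276521, 3.547392)
1.960000: (-1.276521, 3.547392); f=(3.547392, 3.561494) → (-0.105882, 4.722685)
(x_1(2.29), x_2(2.29)) ≈ (-0.1059, 4.7227)

-0.1059, 4.7227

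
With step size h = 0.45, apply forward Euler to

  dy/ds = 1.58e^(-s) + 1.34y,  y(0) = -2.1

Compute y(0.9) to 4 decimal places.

Euler: y_{n+1} = y_n + h·f(s_n, y_n).
s=0.000000, y=-2.100000: f=-1.234000 → y ← -2.100000 + 0.45·(-1.234000) = -2.655300
s=0.450000, y=-2.655300: f=-2.550650 → y ← -2.655300 + 0.45·(-2.550650) = -3.803092
y(0.9) ≈ -3.8031

-3.8031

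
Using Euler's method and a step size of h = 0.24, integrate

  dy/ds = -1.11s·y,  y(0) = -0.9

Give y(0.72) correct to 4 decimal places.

-0.7347

Euler: y_{n+1} = y_n + h·f(s_n, y_n).
s=0.000000, y=-0.900000: f=0.000000 → y ← -0.900000 + 0.24·0.000000 = -0.900000
s=0.240000, y=-0.900000: f=0.239760 → y ← -0.900000 + 0.24·0.239760 = -0.842458
s=0.480000, y=-0.842458: f=0.448861 → y ← -0.842458 + 0.24·0.448861 = -0.734731
y(0.72) ≈ -0.7347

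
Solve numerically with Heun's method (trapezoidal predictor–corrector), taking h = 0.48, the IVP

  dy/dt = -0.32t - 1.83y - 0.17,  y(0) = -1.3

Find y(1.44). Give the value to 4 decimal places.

-0.4193

Heun: k1 = f(t_n, y_n); k2 = f(t_n + h, y_n + h·k1); y_{n+1} = y_n + (h/2)·(k1 + k2).
t=0.000000, y=-1.300000:
  k1 = f(0.000000, -1.300000) = 2.209000
  k2 = f(0.480000, -0.239680) = 0.115014
  y ← -1.300000 + (0.48/2)·(2.209000 + 0.115014) = -0.742237
t=0.480000, y=-0.742237:
  k1 = f(0.480000, -0.742237) = 1.034693
  k2 = f(0.960000, -0.245584) = -0.027781
  y ← -0.742237 + (0.48/2)·(1.034693 + (-0.027781)) = -0.500578
t=0.960000, y=-0.500578:
  k1 = f(0.960000, -0.500578) = 0.438857
  k2 = f(1.440000, -0.289926) = -0.100235
  y ← -0.500578 + (0.48/2)·(0.438857 + (-0.100235)) = -0.419308
y(1.44) ≈ -0.4193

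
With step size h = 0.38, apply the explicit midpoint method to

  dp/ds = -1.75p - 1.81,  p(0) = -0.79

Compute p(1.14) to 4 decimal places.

Midpoint: k1 = f(s_n, p_n); k2 = f(s_n + h/2, p_n + (h/2)·k1); p_{n+1} = p_n + h·k2.
s=0.000000, p=-0.790000:
  k1 = f(0.000000, -0.790000) = -0.427500
  k2 = f(0.190000, -0.871225) = -0.285356
  p ← -0.790000 + 0.38·(-0.285356) = -0.898435
s=0.380000, p=-0.898435:
  k1 = f(0.380000, -0.898435) = -0.237738
  k2 = f(0.570000, -0.943606) = -0.158690
  p ← -0.898435 + 0.38·(-0.158690) = -0.958738
s=0.760000, p=-0.958738:
  k1 = f(0.760000, -0.958738) = -0.132209
  k2 = f(0.950000, -0.983857) = -0.088250
  p ← -0.958738 + 0.38·(-0.088250) = -0.992272
p(1.14) ≈ -0.9923

-0.9923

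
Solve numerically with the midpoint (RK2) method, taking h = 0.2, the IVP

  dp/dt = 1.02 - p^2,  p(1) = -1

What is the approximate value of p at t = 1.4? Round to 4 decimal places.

Midpoint: k1 = f(t_n, p_n); k2 = f(t_n + h/2, p_n + (h/2)·k1); p_{n+1} = p_n + h·k2.
t=1.000000, p=-1.000000:
  k1 = f(1.000000, -1.000000) = 0.020000
  k2 = f(1.100000, -0.998000) = 0.023996
  p ← -1.000000 + 0.2·0.023996 = -0.995201
t=1.200000, p=-0.995201:
  k1 = f(1.200000, -0.995201) = 0.029575
  k2 = f(1.300000, -0.992243) = 0.035453
  p ← -0.995201 + 0.2·0.035453 = -0.988110
p(1.4) ≈ -0.9881

-0.9881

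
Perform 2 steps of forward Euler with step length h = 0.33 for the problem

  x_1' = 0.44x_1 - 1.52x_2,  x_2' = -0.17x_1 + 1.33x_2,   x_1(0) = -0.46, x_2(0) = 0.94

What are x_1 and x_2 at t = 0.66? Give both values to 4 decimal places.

Euler on (x_1,x_2): x_1_{n+1} = x_1_n + h·x_1', x_2_{n+1} = x_2_n + h·x_2'.
0.000000: (-0.460000, 0.940000); f=(-1.631200, 1.328400) → (-0.998296, 1.378372)
0.330000: (-0.998296, 1.378372); f=(-2.534376, 2.002945) → (-1.834640, 2.039344)
(x_1(0.66), x_2(0.66)) ≈ (-1.8346, 2.0393)

-1.8346, 2.0393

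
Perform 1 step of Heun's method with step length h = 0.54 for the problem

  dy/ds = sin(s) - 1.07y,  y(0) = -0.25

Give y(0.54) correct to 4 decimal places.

Heun: k1 = f(s_n, y_n); k2 = f(s_n + h, y_n + h·k1); y_{n+1} = y_n + (h/2)·(k1 + k2).
s=0.000000, y=-0.250000:
  k1 = f(0.000000, -0.250000) = 0.267500
  k2 = f(0.540000, -0.105550) = 0.627074
  y ← -0.250000 + (0.54/2)·(0.267500 + 0.627074) = -0.008465
y(0.54) ≈ -0.0085

-0.0085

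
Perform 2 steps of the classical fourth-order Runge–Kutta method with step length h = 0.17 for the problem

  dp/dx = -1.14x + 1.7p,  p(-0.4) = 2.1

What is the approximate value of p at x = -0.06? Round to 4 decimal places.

RK4: k1 = f(x_n, p_n); k2 = f(x_n + h/2, p_n + (h/2)·k1); k3 = f(x_n + h/2, p_n + (h/2)·k2); k4 = f(x_n + h, p_n + h·k3); p_{n+1} = p_n + (h/6)·(k1 + 2k2 + 2k3 + k4).
x=-0.400000, p=2.100000:
  k1 = f(-0.400000, 2.100000) = 4.026000
  k2 = f(-0.315000, 2.442210) = 4.510857
  k3 = f(-0.315000, 2.483423) = 4.580919
  k4 = f(-0.230000, 2.878756) = 5.156086
  p ← 2.100000 + (0.17/6)·(k1 + 2k2 + 2k3 + k4) = 2.875360
x=-0.230000, p=2.875360:
  k1 = f(-0.230000, 2.875360) = 5.150312
  k2 = f(-0.145000, 3.313136) = 5.797632
  k3 = f(-0.145000, 3.368158) = 5.891169
  k4 = f(-0.060000, 3.876858) = 6.659059
  p ← 2.875360 + (0.17/6)·(k1 + 2k2 + 2k3 + k4) = 3.872324
p(-0.06) ≈ 3.8723

3.8723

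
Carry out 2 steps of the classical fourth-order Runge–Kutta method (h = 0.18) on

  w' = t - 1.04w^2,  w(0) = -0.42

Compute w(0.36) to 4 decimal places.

RK4: k1 = f(t_n, w_n); k2 = f(t_n + h/2, w_n + (h/2)·k1); k3 = f(t_n + h/2, w_n + (h/2)·k2); k4 = f(t_n + h, w_n + h·k3); w_{n+1} = w_n + (h/6)·(k1 + 2k2 + 2k3 + k4).
t=0.000000, w=-0.420000:
  k1 = f(0.000000, -0.420000) = -0.183456
  k2 = f(0.090000, -0.436511) = -0.108164
  k3 = f(0.090000, -0.429735) = -0.102059
  k4 = f(0.180000, -0.438371) = -0.019856
  w ← -0.420000 + (0.18/6)·(k1 + 2k2 + 2k3 + k4) = -0.438713
t=0.180000, w=-0.438713:
  k1 = f(0.180000, -0.438713) = -0.020168
  k2 = f(0.270000, -0.440528) = 0.068173
  k3 = f(0.270000, -0.432577) = 0.075392
  k4 = f(0.360000, -0.425142) = 0.172024
  w ← -0.438713 + (0.18/6)·(k1 + 2k2 + 2k3 + k4) = -0.425543
w(0.36) ≈ -0.4255

-0.4255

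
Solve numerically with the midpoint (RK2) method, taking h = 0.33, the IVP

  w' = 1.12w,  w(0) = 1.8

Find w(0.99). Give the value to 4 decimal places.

5.3513

Midpoint: k1 = f(t_n, w_n); k2 = f(t_n + h/2, w_n + (h/2)·k1); w_{n+1} = w_n + h·k2.
t=0.000000, w=1.800000:
  k1 = f(0.000000, 1.800000) = 2.016000
  k2 = f(0.165000, 2.132640) = 2.388557
  w ← 1.800000 + 0.33·2.388557 = 2.588224
t=0.330000, w=2.588224:
  k1 = f(0.330000, 2.588224) = 2.898811
  k2 = f(0.495000, 3.066527) = 3.434511
  w ← 2.588224 + 0.33·3.434511 = 3.721612
t=0.660000, w=3.721612:
  k1 = f(0.660000, 3.721612) = 4.168206
  k2 = f(0.825000, 4.409366) = 4.938490
  w ← 3.721612 + 0.33·4.938490 = 5.351314
w(0.99) ≈ 5.3513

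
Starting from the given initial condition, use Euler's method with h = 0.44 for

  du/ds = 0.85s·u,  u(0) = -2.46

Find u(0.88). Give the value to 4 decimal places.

Euler: u_{n+1} = u_n + h·f(s_n, u_n).
s=0.000000, u=-2.460000: f=0.000000 → u ← -2.460000 + 0.44·0.000000 = -2.460000
s=0.440000, u=-2.460000: f=-0.920040 → u ← -2.460000 + 0.44·(-0.920040) = -2.864818
u(0.88) ≈ -2.8648

-2.8648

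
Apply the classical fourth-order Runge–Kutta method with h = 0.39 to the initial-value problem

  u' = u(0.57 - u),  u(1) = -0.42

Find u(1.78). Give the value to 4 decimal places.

-1.1140

RK4: k1 = f(x_n, u_n); k2 = f(x_n + h/2, u_n + (h/2)·k1); k3 = f(x_n + h/2, u_n + (h/2)·k2); k4 = f(x_n + h, u_n + h·k3); u_{n+1} = u_n + (h/6)·(k1 + 2k2 + 2k3 + k4).
x=1.000000, u=-0.420000:
  k1 = f(1.000000, -0.420000) = -0.415800
  k2 = f(1.195000, -0.501081) = -0.536698
  k3 = f(1.195000, -0.524656) = -0.574318
  k4 = f(1.390000, -0.643984) = -0.781786
  u ← -0.420000 + (0.39/6)·(k1 + 2k2 + 2k3 + k4) = -0.642275
x=1.390000, u=-0.642275:
  k1 = f(1.390000, -0.642275) = -0.778614
  k2 = f(1.585000, -0.794105) = -1.083243
  k3 = f(1.585000, -0.853508) = -1.214975
  k4 = f(1.780000, -1.116115) = -1.881899
  u ← -0.642275 + (0.39/6)·(k1 + 2k2 + 2k3 + k4) = -1.113977
u(1.78) ≈ -1.1140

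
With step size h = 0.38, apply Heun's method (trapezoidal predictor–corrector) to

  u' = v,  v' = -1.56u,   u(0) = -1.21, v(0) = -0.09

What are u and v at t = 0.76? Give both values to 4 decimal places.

Heun on (u,v): k1 = f(t_n, state_n); k2 = f(t_n + h, state_n + h·k1); state_{n+1} = state_n + (h/2)·(k1 + k2).
0.000000: (-1.210000, -0.090000)
  k1 = (-0.090000, 1.887600)
  predictor → (-1.244200, 0.627288)
  k2 = (0.627288, 1.940952)
  → (-1.107915, 0.637425)
0.380000: (-1.107915, 0.637425)
  k1 = (0.637425, 1.728348)
  predictor → (-0.865694, 1.294197)
  k2 = (1.294197, 1.350482)
  → (-0.740907, 1.222403)
(u(0.76), v(0.76)) ≈ (-0.7409, 1.2224)

-0.7409, 1.2224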